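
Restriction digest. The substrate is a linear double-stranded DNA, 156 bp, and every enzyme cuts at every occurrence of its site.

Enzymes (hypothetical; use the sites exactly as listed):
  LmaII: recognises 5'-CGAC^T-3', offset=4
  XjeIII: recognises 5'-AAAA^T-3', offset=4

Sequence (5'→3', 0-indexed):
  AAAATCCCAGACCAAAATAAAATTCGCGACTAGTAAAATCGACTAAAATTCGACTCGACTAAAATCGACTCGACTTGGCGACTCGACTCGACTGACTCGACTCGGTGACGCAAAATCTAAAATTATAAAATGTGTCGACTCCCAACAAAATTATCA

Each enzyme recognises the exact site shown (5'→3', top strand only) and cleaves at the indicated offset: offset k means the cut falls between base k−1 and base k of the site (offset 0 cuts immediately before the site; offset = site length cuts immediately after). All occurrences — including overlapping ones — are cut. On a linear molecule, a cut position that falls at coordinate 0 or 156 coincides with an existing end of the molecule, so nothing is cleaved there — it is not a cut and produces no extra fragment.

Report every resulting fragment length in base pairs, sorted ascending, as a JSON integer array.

Per-enzyme occurrences:
  LmaII CGACT/4: at [26, 39, 50, 55, 65, 70, 78, 83, 88, 97, 135] ⇒ [30, 43, 54, 59, 69, 74, 82, 87, 92, 101, 139]
  XjeIII AAAAT/4: at [0, 13, 18, 34, 44, 60, 111, 118, 126, 146] ⇒ [4, 17, 22, 38, 48, 64, 115, 122, 130, 150]

Pooled cuts: [4, 17, 22, 30, 38, 43, 48, 54, 59, 64, 69, 74, 82, 87, 92, 101, 115, 122, 130, 139, 150]

Fragment lengths:
  [0,4): 4 bp
  [4,17): 13 bp
  [17,22): 5 bp
  [22,30): 8 bp
  [30,38): 8 bp
  [38,43): 5 bp
  [43,48): 5 bp
  [48,54): 6 bp
  [54,59): 5 bp
  [59,64): 5 bp
  [64,69): 5 bp
  [69,74): 5 bp
  [74,82): 8 bp
  [82,87): 5 bp
  [87,92): 5 bp
  [92,101): 9 bp
  [101,115): 14 bp
  [115,122): 7 bp
  [122,130): 8 bp
  [130,139): 9 bp
  [139,150): 11 bp
  [150,156): 6 bp

[4,5,5,5,5,5,5,5,5,5,6,6,7,8,8,8,8,9,9,11,13,14]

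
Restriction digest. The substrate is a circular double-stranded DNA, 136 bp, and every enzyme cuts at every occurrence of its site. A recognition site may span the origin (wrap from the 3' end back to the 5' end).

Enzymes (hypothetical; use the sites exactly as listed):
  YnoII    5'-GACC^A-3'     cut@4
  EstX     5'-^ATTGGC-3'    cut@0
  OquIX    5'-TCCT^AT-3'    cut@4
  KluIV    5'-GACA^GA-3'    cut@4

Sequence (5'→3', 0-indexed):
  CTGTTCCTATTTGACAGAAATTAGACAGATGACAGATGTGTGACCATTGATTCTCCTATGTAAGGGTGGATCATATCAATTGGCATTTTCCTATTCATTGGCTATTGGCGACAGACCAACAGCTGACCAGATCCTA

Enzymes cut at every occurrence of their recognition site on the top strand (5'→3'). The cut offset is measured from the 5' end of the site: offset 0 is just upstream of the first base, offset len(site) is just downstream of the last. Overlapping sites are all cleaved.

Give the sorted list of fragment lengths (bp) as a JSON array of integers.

[4,4,7,7,8,10,11,11,11,12,14,16,21]

Per-enzyme occurrences:
  YnoII GACCA/4: at [41, 113, 124] ⇒ [45, 117, 128]
  EstX ATTGGC/0: at [78, 96, 103] ⇒ [78, 96, 103]
  OquIX TCCTAT/4: at [4, 53, 88] ⇒ [8, 57, 92]
  KluIV GACAGA/4: at [12, 23, 30, 109] ⇒ [16, 27, 34, 113]

Pooled cuts: [8, 16, 27, 34, 45, 57, 78, 92, 96, 103, 113, 117, 128]

Fragment lengths:
  8→16: 8 bp
  16→27: 11 bp
  27→34: 7 bp
  34→45: 11 bp
  45→57: 12 bp
  57→78: 21 bp
  78→92: 14 bp
  92→96: 4 bp
  96→103: 7 bp
  103→113: 10 bp
  113→117: 4 bp
  117→128: 11 bp
  128→8 (wrap): 136-128+8 = 16 bp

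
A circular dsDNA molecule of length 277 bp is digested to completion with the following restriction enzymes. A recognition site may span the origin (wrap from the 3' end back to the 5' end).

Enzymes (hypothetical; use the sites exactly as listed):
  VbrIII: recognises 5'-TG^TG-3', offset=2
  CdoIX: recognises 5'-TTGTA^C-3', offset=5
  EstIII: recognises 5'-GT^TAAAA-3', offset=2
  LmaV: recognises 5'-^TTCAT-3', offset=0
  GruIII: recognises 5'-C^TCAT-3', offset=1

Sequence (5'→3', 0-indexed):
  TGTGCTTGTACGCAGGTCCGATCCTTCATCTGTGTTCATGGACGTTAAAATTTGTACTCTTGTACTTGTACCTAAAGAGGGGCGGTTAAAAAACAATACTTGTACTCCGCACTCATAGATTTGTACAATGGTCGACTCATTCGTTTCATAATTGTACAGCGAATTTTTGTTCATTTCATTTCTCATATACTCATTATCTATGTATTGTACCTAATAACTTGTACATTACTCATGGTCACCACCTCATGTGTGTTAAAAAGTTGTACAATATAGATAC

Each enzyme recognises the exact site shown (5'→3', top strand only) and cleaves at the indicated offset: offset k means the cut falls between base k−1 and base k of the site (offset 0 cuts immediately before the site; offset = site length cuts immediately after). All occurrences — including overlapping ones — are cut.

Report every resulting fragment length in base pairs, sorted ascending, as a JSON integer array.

[2,2,3,5,5,6,6,8,8,8,8,8,8,8,11,11,11,12,12,13,13,14,14,14,14,16,18,19]

Per-enzyme occurrences:
  VbrIII TGTG/2: at [0, 30, 246, 248] ⇒ [2, 32, 248, 250]
  CdoIX TTGTAC/5: at [5, 51, 59, 65, 99, 120, 151, 204, 218, 260] ⇒ [10, 56, 64, 70, 104, 125, 156, 209, 223, 265]
  EstIII GTTAAAA/2: at [43, 84, 251] ⇒ [45, 86, 253]
  LmaV TTCAT/0: at [24, 34, 144, 169, 174] ⇒ [24, 34, 144, 169, 174]
  GruIII CTCAT/1: at [111, 135, 181, 189, 228, 242] ⇒ [112, 136, 182, 190, 229, 243]

All cut coordinates (distinct, sorted): [2, 10, 24, 32, 34, 45, 56, 64, 70, 86, 104, 112, 125, 136, 144, 156, 169, 174, 182, 190, 209, 223, 229, 243, 248, 250, 253, 265]

Fragment lengths:
  2→10: 8 bp
  10→24: 14 bp
  24→32: 8 bp
  32→34: 2 bp
  34→45: 11 bp
  45→56: 11 bp
  56→64: 8 bp
  64→70: 6 bp
  70→86: 16 bp
  86→104: 18 bp
  104→112: 8 bp
  112→125: 13 bp
  125→136: 11 bp
  136→144: 8 bp
  144→156: 12 bp
  156→169: 13 bp
  169→174: 5 bp
  174→182: 8 bp
  182→190: 8 bp
  190→209: 19 bp
  209→223: 14 bp
  223→229: 6 bp
  229→243: 14 bp
  243→248: 5 bp
  248→250: 2 bp
  250→253: 3 bp
  253→265: 12 bp
  265→2 (wrap): 277-265+2 = 14 bp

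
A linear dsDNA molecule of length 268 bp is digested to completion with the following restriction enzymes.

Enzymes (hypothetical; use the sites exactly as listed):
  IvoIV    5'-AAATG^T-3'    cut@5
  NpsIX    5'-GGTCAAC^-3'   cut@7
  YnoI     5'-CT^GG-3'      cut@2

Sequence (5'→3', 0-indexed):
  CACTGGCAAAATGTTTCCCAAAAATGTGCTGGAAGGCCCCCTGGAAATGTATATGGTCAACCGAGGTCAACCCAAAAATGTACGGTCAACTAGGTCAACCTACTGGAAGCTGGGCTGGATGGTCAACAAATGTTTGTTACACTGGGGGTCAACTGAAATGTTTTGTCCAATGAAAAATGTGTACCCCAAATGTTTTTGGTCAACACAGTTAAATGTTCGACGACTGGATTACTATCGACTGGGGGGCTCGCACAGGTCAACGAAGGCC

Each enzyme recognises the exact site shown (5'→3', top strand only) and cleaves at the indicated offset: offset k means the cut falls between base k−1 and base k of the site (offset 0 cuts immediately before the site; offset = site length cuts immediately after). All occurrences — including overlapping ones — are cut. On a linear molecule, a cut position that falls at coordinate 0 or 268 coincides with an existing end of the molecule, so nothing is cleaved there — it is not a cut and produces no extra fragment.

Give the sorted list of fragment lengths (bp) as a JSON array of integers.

[4,4,5,5,5,7,7,7,7,9,9,9,10,10,10,10,11,11,11,12,12,12,13,13,15,19,21]

Scan for sites:
  IvoIV AAATGT/5: at [8, 21, 44, 75, 127, 155, 174, 187, 210] ⇒ [13, 26, 49, 80, 132, 160, 179, 192, 215]
  NpsIX GGTCAAC/7: at [54, 64, 83, 92, 120, 146, 197, 254] ⇒ [61, 71, 90, 99, 127, 153, 204, 261]
  YnoI CTGG/2: at [2, 28, 40, 102, 109, 114, 141, 223, 238] ⇒ [4, 30, 42, 104, 111, 116, 143, 225, 240]

All cut coordinates (distinct, sorted): [4, 13, 26, 30, 42, 49, 61, 71, 80, 90, 99, 104, 111, 116, 127, 132, 143, 153, 160, 179, 192, 204, 215, 225, 240, 261]

Fragment lengths:
  [0,4): 4 bp
  [4,13): 9 bp
  [13,26): 13 bp
  [26,30): 4 bp
  [30,42): 12 bp
  [42,49): 7 bp
  [49,61): 12 bp
  [61,71): 10 bp
  [71,80): 9 bp
  [80,90): 10 bp
  [90,99): 9 bp
  [99,104): 5 bp
  [104,111): 7 bp
  [111,116): 5 bp
  [116,127): 11 bp
  [127,132): 5 bp
  [132,143): 11 bp
  [143,153): 10 bp
  [153,160): 7 bp
  [160,179): 19 bp
  [179,192): 13 bp
  [192,204): 12 bp
  [204,215): 11 bp
  [215,225): 10 bp
  [225,240): 15 bp
  [240,261): 21 bp
  [261,268): 7 bp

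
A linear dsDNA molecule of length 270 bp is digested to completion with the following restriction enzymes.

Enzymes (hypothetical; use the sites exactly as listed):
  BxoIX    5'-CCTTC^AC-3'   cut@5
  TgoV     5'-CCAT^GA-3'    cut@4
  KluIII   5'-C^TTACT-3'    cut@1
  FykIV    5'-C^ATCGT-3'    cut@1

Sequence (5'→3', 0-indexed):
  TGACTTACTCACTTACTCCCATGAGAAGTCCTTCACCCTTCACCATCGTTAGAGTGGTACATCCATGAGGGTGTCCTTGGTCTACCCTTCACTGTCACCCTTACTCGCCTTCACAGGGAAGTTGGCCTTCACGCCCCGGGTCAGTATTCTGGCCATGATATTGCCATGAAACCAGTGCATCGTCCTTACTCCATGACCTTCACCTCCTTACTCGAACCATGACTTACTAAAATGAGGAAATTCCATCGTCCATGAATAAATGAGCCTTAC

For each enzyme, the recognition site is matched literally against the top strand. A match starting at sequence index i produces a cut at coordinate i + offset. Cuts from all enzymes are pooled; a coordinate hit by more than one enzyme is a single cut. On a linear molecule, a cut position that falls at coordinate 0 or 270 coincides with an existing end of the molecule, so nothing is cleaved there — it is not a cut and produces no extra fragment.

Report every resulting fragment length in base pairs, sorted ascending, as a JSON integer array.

Scan for sites:
  BxoIX (CCTTCAC, off=5): starts [29, 36, 85, 107, 125, 196] → cuts [34, 41, 90, 112, 130, 201]
  TgoV (CCATGA, off=4): starts [18, 62, 152, 163, 190, 216, 249] → cuts [22, 66, 156, 167, 194, 220, 253]
  KluIII (CTTACT, off=1): starts [3, 11, 99, 184, 206, 222] → cuts [4, 12, 100, 185, 207, 223]
  FykIV (CATCGT, off=1): starts [43, 177, 243] → cuts [44, 178, 244]

All cut coordinates (distinct, sorted): [4, 12, 22, 34, 41, 44, 66, 90, 100, 112, 130, 156, 167, 178, 185, 194, 201, 207, 220, 223, 244, 253]

Fragments:
  [0,4): 4 bp
  [4,12): 8 bp
  [12,22): 10 bp
  [22,34): 12 bp
  [34,41): 7 bp
  [41,44): 3 bp
  [44,66): 22 bp
  [66,90): 24 bp
  [90,100): 10 bp
  [100,112): 12 bp
  [112,130): 18 bp
  [130,156): 26 bp
  [156,167): 11 bp
  [167,178): 11 bp
  [178,185): 7 bp
  [185,194): 9 bp
  [194,201): 7 bp
  [201,207): 6 bp
  [207,220): 13 bp
  [220,223): 3 bp
  [223,244): 21 bp
  [244,253): 9 bp
  [253,270): 17 bp

[3,3,4,6,7,7,7,8,9,9,10,10,11,11,12,12,13,17,18,21,22,24,26]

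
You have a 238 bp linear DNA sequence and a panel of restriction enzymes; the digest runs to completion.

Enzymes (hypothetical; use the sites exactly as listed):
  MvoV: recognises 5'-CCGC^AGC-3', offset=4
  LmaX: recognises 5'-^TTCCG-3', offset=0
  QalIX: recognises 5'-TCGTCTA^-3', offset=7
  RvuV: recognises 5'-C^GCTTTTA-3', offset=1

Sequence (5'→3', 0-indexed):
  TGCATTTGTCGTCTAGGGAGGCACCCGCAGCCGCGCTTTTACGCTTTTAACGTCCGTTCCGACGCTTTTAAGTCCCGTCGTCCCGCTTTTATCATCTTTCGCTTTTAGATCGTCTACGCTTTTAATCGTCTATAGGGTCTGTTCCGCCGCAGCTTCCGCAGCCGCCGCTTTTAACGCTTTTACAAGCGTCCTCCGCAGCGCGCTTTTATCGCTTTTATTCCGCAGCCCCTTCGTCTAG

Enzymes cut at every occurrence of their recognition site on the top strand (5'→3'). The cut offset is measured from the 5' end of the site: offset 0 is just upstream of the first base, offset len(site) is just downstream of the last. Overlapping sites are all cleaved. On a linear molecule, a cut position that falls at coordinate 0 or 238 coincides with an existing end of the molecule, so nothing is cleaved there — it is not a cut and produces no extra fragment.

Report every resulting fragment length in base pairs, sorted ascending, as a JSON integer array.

[1,1,3,5,6,6,6,7,7,7,8,9,9,9,9,13,14,14,15,15,16,16,21,21]

Scan for sites:
  MvoV CCGCAGC/4: at [24, 146, 155, 192, 219] ⇒ [28, 150, 159, 196, 223]
  LmaX TTCCG/0: at [56, 141, 153, 217] ⇒ [56, 141, 153, 217]
  QalIX TCGTCTA/7: at [8, 109, 125, 230] ⇒ [15, 116, 132, 237]
  RvuV CGCTTTTA/1: at [33, 41, 62, 83, 99, 116, 165, 174, 200, 209] ⇒ [34, 42, 63, 84, 100, 117, 166, 175, 201, 210]

All cut coordinates (distinct, sorted): [15, 28, 34, 42, 56, 63, 84, 100, 116, 117, 132, 141, 150, 153, 159, 166, 175, 196, 201, 210, 217, 223, 237]

Fragments:
  [0,15): 15 bp
  [15,28): 13 bp
  [28,34): 6 bp
  [34,42): 8 bp
  [42,56): 14 bp
  [56,63): 7 bp
  [63,84): 21 bp
  [84,100): 16 bp
  [100,116): 16 bp
  [116,117): 1 bp
  [117,132): 15 bp
  [132,141): 9 bp
  [141,150): 9 bp
  [150,153): 3 bp
  [153,159): 6 bp
  [159,166): 7 bp
  [166,175): 9 bp
  [175,196): 21 bp
  [196,201): 5 bp
  [201,210): 9 bp
  [210,217): 7 bp
  [217,223): 6 bp
  [223,237): 14 bp
  [237,238): 1 bp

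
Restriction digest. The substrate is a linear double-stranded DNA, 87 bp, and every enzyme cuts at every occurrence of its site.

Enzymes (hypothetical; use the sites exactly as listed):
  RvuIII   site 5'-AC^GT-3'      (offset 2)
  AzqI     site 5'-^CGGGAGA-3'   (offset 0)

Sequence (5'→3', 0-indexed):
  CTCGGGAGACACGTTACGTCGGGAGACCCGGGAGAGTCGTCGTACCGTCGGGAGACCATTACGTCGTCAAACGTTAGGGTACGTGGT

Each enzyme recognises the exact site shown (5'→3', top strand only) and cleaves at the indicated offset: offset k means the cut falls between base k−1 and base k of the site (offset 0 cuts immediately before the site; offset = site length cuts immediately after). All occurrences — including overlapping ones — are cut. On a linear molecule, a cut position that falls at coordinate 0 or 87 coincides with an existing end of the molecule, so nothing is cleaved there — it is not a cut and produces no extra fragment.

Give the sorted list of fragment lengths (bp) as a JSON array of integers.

[2,2,5,5,9,10,10,10,14,20]

Per-enzyme occurrences:
  RvuIII ACGT/2: at [10, 15, 60, 70, 80] ⇒ [12, 17, 62, 72, 82]
  AzqI CGGGAGA/0: at [2, 19, 28, 48] ⇒ [2, 19, 28, 48]

All cut coordinates (distinct, sorted): [2, 12, 17, 19, 28, 48, 62, 72, 82]

Fragments:
  [0,2): 2 bp
  [2,12): 10 bp
  [12,17): 5 bp
  [17,19): 2 bp
  [19,28): 9 bp
  [28,48): 20 bp
  [48,62): 14 bp
  [62,72): 10 bp
  [72,82): 10 bp
  [82,87): 5 bp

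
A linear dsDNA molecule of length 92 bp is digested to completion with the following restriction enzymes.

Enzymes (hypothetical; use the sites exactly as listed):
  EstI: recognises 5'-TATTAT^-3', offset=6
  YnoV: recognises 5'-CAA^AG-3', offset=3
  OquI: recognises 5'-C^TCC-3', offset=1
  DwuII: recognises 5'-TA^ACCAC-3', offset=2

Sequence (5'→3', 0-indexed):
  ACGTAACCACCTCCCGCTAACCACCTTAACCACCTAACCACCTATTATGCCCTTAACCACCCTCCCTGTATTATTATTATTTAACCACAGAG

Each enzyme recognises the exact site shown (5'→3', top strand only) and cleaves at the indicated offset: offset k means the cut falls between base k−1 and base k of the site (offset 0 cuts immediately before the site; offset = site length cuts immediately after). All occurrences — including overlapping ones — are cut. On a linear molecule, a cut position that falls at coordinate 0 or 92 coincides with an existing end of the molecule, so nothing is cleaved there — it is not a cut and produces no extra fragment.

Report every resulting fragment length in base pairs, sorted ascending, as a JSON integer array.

Scan for sites:
  EstI (TATTAT, off=6): starts [42, 68, 71, 74] → cuts [48, 74, 77, 80]
  YnoV (CAAAG, off=3): no sites
  OquI (CTCC, off=1): starts [10, 61] → cuts [11, 62]
  DwuII (TAACCAC, off=2): starts [3, 17, 26, 34, 53, 81] → cuts [5, 19, 28, 36, 55, 83]

All cut coordinates (distinct, sorted): [5, 11, 19, 28, 36, 48, 55, 62, 74, 77, 80, 83]

Fragment lengths:
  [0,5): 5 bp
  [5,11): 6 bp
  [11,19): 8 bp
  [19,28): 9 bp
  [28,36): 8 bp
  [36,48): 12 bp
  [48,55): 7 bp
  [55,62): 7 bp
  [62,74): 12 bp
  [74,77): 3 bp
  [77,80): 3 bp
  [80,83): 3 bp
  [83,92): 9 bp

[3,3,3,5,6,7,7,8,8,9,9,12,12]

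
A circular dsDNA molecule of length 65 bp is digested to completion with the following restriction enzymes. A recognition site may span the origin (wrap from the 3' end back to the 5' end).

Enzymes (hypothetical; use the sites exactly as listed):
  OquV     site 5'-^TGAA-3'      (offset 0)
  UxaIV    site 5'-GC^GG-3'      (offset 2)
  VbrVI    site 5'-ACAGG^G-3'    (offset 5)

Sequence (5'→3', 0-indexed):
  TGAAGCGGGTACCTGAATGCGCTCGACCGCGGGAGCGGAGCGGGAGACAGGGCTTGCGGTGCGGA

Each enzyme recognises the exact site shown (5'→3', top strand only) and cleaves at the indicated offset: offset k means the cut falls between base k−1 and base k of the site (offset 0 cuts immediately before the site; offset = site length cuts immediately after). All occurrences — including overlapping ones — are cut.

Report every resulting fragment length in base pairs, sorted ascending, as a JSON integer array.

[3,5,5,6,6,6,7,10,17]

Scan for sites:
  OquV (TGAA, off=0): starts [0, 13] → cuts [0, 13]
  UxaIV (GCGG, off=2): starts [4, 28, 34, 39, 55, 60] → cuts [6, 30, 36, 41, 57, 62]
  VbrVI (ACAGGG, off=5): starts [46] → cuts [51]

Pooled cuts: [0, 6, 13, 30, 36, 41, 51, 57, 62]

Fragments:
  0→6: 6 bp
  6→13: 7 bp
  13→30: 17 bp
  30→36: 6 bp
  36→41: 5 bp
  41→51: 10 bp
  51→57: 6 bp
  57→62: 5 bp
  62→0 (wrap): 65-62+0 = 3 bp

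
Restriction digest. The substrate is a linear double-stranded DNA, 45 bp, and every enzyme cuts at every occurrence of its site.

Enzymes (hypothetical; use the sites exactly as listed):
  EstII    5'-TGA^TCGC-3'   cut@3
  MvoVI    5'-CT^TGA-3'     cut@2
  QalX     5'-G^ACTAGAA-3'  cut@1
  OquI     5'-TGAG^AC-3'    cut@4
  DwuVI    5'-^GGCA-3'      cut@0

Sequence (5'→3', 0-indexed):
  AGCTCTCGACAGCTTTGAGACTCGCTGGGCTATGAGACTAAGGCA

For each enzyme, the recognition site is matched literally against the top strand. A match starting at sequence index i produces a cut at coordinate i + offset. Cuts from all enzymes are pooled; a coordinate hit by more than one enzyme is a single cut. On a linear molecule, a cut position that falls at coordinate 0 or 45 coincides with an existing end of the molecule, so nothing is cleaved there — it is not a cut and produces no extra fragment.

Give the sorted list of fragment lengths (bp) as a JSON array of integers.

Per-enzyme occurrences:
  EstII (TGATCGC, off=3): no sites
  MvoVI (CTTGA, off=2): no sites
  QalX (GACTAGAA, off=1): no sites
  OquI TGAGAC/4: at [15, 32] ⇒ [19, 36]
  DwuVI GGCA/0: at [41] ⇒ [41]

All cut coordinates (distinct, sorted): [19, 36, 41]

Fragment lengths:
  [0,19): 19 bp
  [19,36): 17 bp
  [36,41): 5 bp
  [41,45): 4 bp

[4,5,17,19]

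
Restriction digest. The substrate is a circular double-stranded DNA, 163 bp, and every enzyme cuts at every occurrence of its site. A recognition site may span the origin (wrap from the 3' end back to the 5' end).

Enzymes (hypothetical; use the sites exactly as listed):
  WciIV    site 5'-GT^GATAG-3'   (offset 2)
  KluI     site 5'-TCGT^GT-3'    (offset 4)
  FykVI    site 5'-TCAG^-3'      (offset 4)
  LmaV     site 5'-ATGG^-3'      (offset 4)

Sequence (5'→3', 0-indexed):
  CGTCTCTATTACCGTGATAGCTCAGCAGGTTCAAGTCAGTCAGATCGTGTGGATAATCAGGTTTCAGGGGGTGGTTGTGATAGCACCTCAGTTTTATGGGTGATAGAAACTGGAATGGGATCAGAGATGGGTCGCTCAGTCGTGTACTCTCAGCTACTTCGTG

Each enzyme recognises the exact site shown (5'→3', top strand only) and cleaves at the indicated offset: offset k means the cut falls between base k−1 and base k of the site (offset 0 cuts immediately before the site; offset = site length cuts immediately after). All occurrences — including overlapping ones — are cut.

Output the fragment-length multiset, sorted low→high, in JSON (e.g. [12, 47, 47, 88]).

Site scan:
  WciIV (GTGATAG, off=2): starts [13, 76, 99] → cuts [15, 78, 101]
  KluI (TCGTGT, off=4): starts [44, 139] → cuts [48, 143]
  FykVI (TCAG, off=4): starts [21, 35, 39, 56, 63, 87, 120, 135, 149] → cuts [25, 39, 43, 60, 67, 91, 124, 139, 153]
  LmaV (ATGG, off=4): starts [95, 114, 126] → cuts [99, 118, 130]

All cut coordinates (distinct, sorted): [15, 25, 39, 43, 48, 60, 67, 78, 91, 99, 101, 118, 124, 130, 139, 143, 153]

Fragments:
  15→25: 10 bp
  25→39: 14 bp
  39→43: 4 bp
  43→48: 5 bp
  48→60: 12 bp
  60→67: 7 bp
  67→78: 11 bp
  78→91: 13 bp
  91→99: 8 bp
  99→101: 2 bp
  101→118: 17 bp
  118→124: 6 bp
  124→130: 6 bp
  130→139: 9 bp
  139→143: 4 bp
  143→153: 10 bp
  153→15 (wrap): 163-153+15 = 25 bp

[2,4,4,5,6,6,7,8,9,10,10,11,12,13,14,17,25]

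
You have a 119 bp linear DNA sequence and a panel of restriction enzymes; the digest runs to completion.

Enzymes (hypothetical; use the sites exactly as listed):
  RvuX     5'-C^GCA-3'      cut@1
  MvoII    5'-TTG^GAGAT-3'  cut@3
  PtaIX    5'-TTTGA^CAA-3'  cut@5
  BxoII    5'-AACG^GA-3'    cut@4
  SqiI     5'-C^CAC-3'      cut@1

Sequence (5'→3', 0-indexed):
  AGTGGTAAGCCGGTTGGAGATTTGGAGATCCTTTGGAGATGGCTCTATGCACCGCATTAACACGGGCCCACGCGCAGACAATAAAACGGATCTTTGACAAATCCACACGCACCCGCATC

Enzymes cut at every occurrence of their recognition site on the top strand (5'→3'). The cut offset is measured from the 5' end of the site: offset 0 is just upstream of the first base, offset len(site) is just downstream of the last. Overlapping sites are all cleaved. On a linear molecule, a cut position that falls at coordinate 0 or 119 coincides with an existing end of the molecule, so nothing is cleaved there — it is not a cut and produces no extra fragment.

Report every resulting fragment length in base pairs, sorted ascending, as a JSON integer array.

Scan for sites:
  RvuX (CGCA, off=1): starts [52, 72, 107, 113] → cuts [53, 73, 108, 114]
  MvoII (TTGGAGAT, off=3): starts [13, 21, 32] → cuts [16, 24, 35]
  PtaIX (TTTGACAA, off=5): starts [92] → cuts [97]
  BxoII (AACGGA, off=4): starts [84] → cuts [88]
  SqiI (CCAC, off=1): starts [67, 102] → cuts [68, 103]

Pooled cuts: [16, 24, 35, 53, 68, 73, 88, 97, 103, 108, 114]

Fragments:
  [0,16): 16 bp
  [16,24): 8 bp
  [24,35): 11 bp
  [35,53): 18 bp
  [53,68): 15 bp
  [68,73): 5 bp
  [73,88): 15 bp
  [88,97): 9 bp
  [97,103): 6 bp
  [103,108): 5 bp
  [108,114): 6 bp
  [114,119): 5 bp

[5,5,5,6,6,8,9,11,15,15,16,18]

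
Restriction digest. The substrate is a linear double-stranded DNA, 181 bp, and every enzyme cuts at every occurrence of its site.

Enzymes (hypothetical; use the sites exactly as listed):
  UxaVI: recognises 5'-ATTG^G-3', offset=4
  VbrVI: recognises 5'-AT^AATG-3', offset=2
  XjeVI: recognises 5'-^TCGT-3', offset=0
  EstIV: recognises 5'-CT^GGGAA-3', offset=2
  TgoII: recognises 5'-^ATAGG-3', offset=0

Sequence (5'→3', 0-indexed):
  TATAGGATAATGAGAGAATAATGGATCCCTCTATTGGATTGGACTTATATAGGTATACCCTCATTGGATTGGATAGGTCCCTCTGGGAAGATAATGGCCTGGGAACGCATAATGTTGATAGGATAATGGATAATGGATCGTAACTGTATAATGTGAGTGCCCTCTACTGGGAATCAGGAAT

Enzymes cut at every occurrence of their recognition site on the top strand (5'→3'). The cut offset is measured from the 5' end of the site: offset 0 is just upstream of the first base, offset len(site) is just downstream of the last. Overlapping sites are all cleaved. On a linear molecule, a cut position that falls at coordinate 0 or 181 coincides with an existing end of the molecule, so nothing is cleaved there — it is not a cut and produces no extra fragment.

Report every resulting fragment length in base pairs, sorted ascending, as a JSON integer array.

[1,1,5,5,6,7,7,7,7,7,8,8,10,11,12,12,13,17,18,19]

Scan for sites:
  UxaVI ATTGG/4: at [32, 37, 62, 67] ⇒ [36, 41, 66, 71]
  VbrVI ATAATG/2: at [6, 17, 90, 108, 122, 129, 147] ⇒ [8, 19, 92, 110, 124, 131, 149]
  XjeVI TCGT/0: at [137] ⇒ [137]
  EstIV CTGGGAA/2: at [82, 98, 166] ⇒ [84, 100, 168]
  TgoII ATAGG/0: at [1, 48, 72, 117] ⇒ [1, 48, 72, 117]

All cut coordinates (distinct, sorted): [1, 8, 19, 36, 41, 48, 66, 71, 72, 84, 92, 100, 110, 117, 124, 131, 137, 149, 168]

Fragments:
  [0,1): 1 bp
  [1,8): 7 bp
  [8,19): 11 bp
  [19,36): 17 bp
  [36,41): 5 bp
  [41,48): 7 bp
  [48,66): 18 bp
  [66,71): 5 bp
  [71,72): 1 bp
  [72,84): 12 bp
  [84,92): 8 bp
  [92,100): 8 bp
  [100,110): 10 bp
  [110,117): 7 bp
  [117,124): 7 bp
  [124,131): 7 bp
  [131,137): 6 bp
  [137,149): 12 bp
  [149,168): 19 bp
  [168,181): 13 bp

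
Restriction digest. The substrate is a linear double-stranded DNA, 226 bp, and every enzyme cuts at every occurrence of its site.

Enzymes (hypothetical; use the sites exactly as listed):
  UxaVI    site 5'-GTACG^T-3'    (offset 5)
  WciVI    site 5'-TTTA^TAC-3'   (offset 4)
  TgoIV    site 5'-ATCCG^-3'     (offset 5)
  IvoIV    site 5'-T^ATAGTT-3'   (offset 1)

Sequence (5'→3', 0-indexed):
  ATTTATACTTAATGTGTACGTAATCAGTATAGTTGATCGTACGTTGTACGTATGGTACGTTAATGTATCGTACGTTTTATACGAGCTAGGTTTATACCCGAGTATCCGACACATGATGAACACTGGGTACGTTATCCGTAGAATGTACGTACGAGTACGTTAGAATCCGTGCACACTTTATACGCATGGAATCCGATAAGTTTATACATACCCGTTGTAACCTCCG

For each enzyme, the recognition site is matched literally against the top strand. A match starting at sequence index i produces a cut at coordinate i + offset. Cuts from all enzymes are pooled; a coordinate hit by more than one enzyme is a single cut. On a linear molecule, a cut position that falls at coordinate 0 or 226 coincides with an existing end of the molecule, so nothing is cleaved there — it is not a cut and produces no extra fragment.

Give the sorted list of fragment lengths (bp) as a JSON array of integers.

Per-enzyme occurrences:
  UxaVI (GTACGT, off=5): starts [15, 38, 45, 54, 69, 126, 144, 154] → cuts [20, 43, 50, 59, 74, 131, 149, 159]
  WciVI (TTTATAC, off=4): starts [1, 75, 90, 176, 200] → cuts [5, 79, 94, 180, 204]
  TgoIV (ATCCG, off=5): starts [103, 133, 164, 190] → cuts [108, 138, 169, 195]
  IvoIV (TATAGTT, off=1): starts [27] → cuts [28]

All cut coordinates (distinct, sorted): [5, 20, 28, 43, 50, 59, 74, 79, 94, 108, 131, 138, 149, 159, 169, 180, 195, 204]

Fragment lengths:
  [0,5): 5 bp
  [5,20): 15 bp
  [20,28): 8 bp
  [28,43): 15 bp
  [43,50): 7 bp
  [50,59): 9 bp
  [59,74): 15 bp
  [74,79): 5 bp
  [79,94): 15 bp
  [94,108): 14 bp
  [108,131): 23 bp
  [131,138): 7 bp
  [138,149): 11 bp
  [149,159): 10 bp
  [159,169): 10 bp
  [169,180): 11 bp
  [180,195): 15 bp
  [195,204): 9 bp
  [204,226): 22 bp

[5,5,7,7,8,9,9,10,10,11,11,14,15,15,15,15,15,22,23]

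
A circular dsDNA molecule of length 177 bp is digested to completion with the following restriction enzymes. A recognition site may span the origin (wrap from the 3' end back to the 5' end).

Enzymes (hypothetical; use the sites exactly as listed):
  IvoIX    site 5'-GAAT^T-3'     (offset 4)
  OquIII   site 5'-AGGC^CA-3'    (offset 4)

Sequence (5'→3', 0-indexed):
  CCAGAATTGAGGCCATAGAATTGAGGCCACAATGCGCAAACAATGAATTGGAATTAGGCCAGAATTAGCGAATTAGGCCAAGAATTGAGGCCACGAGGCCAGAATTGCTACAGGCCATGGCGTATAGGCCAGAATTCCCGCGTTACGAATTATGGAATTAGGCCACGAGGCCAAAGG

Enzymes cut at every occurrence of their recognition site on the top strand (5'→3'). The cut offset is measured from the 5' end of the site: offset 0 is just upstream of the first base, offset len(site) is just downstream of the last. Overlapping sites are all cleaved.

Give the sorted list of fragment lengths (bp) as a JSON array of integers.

Site scan:
  IvoIX GAATT/4: at [3, 17, 44, 50, 61, 69, 81, 101, 131, 146, 154] ⇒ [7, 21, 48, 54, 65, 73, 85, 105, 135, 150, 158]
  OquIII AGGCCA/4: at [9, 23, 55, 74, 87, 95, 111, 125, 159, 167, 174] ⇒ [1, 13, 27, 59, 78, 91, 99, 115, 129, 163, 171]

All cut coordinates (distinct, sorted): [1, 7, 13, 21, 27, 48, 54, 59, 65, 73, 78, 85, 91, 99, 105, 115, 129, 135, 150, 158, 163, 171]

Fragment lengths:
  1→7: 6 bp
  7→13: 6 bp
  13→21: 8 bp
  21→27: 6 bp
  27→48: 21 bp
  48→54: 6 bp
  54→59: 5 bp
  59→65: 6 bp
  65→73: 8 bp
  73→78: 5 bp
  78→85: 7 bp
  85→91: 6 bp
  91→99: 8 bp
  99→105: 6 bp
  105→115: 10 bp
  115→129: 14 bp
  129→135: 6 bp
  135→150: 15 bp
  150→158: 8 bp
  158→163: 5 bp
  163→171: 8 bp
  171→1 (wrap): 177-171+1 = 7 bp

[5,5,5,6,6,6,6,6,6,6,6,7,7,8,8,8,8,8,10,14,15,21]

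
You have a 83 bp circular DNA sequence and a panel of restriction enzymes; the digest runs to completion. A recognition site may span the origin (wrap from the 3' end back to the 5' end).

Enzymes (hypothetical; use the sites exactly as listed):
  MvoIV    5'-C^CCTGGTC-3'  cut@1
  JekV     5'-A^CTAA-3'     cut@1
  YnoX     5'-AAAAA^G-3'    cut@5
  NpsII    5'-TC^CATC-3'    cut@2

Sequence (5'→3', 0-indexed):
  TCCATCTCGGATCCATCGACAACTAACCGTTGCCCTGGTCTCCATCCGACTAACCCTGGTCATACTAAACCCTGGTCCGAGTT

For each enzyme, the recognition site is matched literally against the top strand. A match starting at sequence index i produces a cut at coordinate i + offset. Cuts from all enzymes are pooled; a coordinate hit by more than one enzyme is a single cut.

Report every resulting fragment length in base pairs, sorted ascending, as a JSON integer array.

Scan for sites:
  MvoIV (CCCTGGTC, off=1): starts [32, 53, 69] → cuts [33, 54, 70]
  JekV (ACTAA, off=1): starts [21, 48, 63] → cuts [22, 49, 64]
  YnoX (AAAAAG, off=5): no sites
  NpsII (TCCATC, off=2): starts [0, 11, 40] → cuts [2, 13, 42]

Pooled cuts: [2, 13, 22, 33, 42, 49, 54, 64, 70]

Fragment lengths:
  2→13: 11 bp
  13→22: 9 bp
  22→33: 11 bp
  33→42: 9 bp
  42→49: 7 bp
  49→54: 5 bp
  54→64: 10 bp
  64→70: 6 bp
  70→2 (wrap): 83-70+2 = 15 bp

[5,6,7,9,9,10,11,11,15]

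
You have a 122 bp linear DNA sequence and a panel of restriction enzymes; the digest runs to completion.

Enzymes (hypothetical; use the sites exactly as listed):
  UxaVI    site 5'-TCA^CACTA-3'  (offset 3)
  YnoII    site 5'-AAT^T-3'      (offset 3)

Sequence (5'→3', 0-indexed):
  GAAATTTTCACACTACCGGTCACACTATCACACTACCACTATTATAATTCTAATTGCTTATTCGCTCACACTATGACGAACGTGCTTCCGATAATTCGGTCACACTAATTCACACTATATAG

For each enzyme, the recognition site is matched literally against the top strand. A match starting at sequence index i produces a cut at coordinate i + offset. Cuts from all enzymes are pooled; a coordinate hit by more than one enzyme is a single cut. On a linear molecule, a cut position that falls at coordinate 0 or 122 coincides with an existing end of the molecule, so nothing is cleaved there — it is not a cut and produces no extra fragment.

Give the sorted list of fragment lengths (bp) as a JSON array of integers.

[3,5,5,6,7,7,8,10,12,14,18,27]

Scan for sites:
  UxaVI (TCACACTA, off=3): starts [7, 19, 27, 65, 99, 109] → cuts [10, 22, 30, 68, 102, 112]
  YnoII (AATT, off=3): starts [2, 45, 51, 92, 106] → cuts [5, 48, 54, 95, 109]

All cut coordinates (distinct, sorted): [5, 10, 22, 30, 48, 54, 68, 95, 102, 109, 112]

Fragments:
  [0,5): 5 bp
  [5,10): 5 bp
  [10,22): 12 bp
  [22,30): 8 bp
  [30,48): 18 bp
  [48,54): 6 bp
  [54,68): 14 bp
  [68,95): 27 bp
  [95,102): 7 bp
  [102,109): 7 bp
  [109,112): 3 bp
  [112,122): 10 bp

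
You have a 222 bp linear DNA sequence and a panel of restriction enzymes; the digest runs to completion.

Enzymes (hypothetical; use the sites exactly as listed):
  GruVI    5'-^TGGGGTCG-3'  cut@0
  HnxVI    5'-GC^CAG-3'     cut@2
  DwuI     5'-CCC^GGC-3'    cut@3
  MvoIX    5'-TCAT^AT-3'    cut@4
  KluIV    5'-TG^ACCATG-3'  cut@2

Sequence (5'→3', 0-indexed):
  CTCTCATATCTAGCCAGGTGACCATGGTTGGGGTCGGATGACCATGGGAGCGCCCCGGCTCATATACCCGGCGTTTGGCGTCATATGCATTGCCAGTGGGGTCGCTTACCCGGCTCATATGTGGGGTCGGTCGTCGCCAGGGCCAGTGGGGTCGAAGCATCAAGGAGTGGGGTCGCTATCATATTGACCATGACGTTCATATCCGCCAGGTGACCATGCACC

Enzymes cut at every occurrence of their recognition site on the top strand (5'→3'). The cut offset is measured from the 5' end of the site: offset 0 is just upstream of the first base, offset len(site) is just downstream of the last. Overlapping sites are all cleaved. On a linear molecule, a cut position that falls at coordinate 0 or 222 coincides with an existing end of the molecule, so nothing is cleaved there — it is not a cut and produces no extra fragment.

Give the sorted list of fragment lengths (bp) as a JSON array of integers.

[3,3,3,4,6,6,6,6,6,7,7,7,7,8,9,10,12,14,15,15,15,16,16,21]

Scan for sites:
  GruVI TGGGGTCG/0: at [28, 96, 121, 146, 167] ⇒ [28, 96, 121, 146, 167]
  HnxVI GCCAG/2: at [12, 91, 135, 141, 204] ⇒ [14, 93, 137, 143, 206]
  DwuI CCCGGC/3: at [53, 66, 108] ⇒ [56, 69, 111]
  MvoIX TCATAT/4: at [3, 59, 80, 114, 178, 196] ⇒ [7, 63, 84, 118, 182, 200]
  KluIV TGACCATG/2: at [18, 38, 184, 210] ⇒ [20, 40, 186, 212]

Pooled cuts: [7, 14, 20, 28, 40, 56, 63, 69, 84, 93, 96, 111, 118, 121, 137, 143, 146, 167, 182, 186, 200, 206, 212]

Fragments:
  [0,7): 7 bp
  [7,14): 7 bp
  [14,20): 6 bp
  [20,28): 8 bp
  [28,40): 12 bp
  [40,56): 16 bp
  [56,63): 7 bp
  [63,69): 6 bp
  [69,84): 15 bp
  [84,93): 9 bp
  [93,96): 3 bp
  [96,111): 15 bp
  [111,118): 7 bp
  [118,121): 3 bp
  [121,137): 16 bp
  [137,143): 6 bp
  [143,146): 3 bp
  [146,167): 21 bp
  [167,182): 15 bp
  [182,186): 4 bp
  [186,200): 14 bp
  [200,206): 6 bp
  [206,212): 6 bp
  [212,222): 10 bp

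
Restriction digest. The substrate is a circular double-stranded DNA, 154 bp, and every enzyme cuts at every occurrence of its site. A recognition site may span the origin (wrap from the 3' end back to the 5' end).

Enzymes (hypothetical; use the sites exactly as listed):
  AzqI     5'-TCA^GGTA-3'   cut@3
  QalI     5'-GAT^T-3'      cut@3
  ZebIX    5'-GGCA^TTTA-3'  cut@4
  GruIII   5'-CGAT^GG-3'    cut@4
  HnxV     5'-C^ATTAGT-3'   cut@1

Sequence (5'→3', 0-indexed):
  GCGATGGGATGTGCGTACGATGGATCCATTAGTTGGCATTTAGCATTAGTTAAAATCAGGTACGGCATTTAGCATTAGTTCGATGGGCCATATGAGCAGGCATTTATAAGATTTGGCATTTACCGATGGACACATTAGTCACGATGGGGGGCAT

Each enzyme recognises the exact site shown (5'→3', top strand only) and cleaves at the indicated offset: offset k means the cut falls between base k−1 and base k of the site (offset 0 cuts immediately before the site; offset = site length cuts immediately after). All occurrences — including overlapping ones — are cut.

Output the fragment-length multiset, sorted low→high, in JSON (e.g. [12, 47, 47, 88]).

[6,6,6,6,6,9,9,10,11,11,12,14,14,16,18]

Site scan:
  AzqI TCAGGTA/3: at [55] ⇒ [58]
  QalI GATT/3: at [109] ⇒ [112]
  ZebIX GGCATTTA/4: at [34, 63, 98, 114] ⇒ [38, 67, 102, 118]
  GruIII CGATGG/4: at [1, 17, 80, 123, 141] ⇒ [5, 21, 84, 127, 145]
  HnxV CATTAGT/1: at [26, 43, 72, 132] ⇒ [27, 44, 73, 133]

All cut coordinates (distinct, sorted): [5, 21, 27, 38, 44, 58, 67, 73, 84, 102, 112, 118, 127, 133, 145]

Fragment lengths:
  5→21: 16 bp
  21→27: 6 bp
  27→38: 11 bp
  38→44: 6 bp
  44→58: 14 bp
  58→67: 9 bp
  67→73: 6 bp
  73→84: 11 bp
  84→102: 18 bp
  102→112: 10 bp
  112→118: 6 bp
  118→127: 9 bp
  127→133: 6 bp
  133→145: 12 bp
  145→5 (wrap): 154-145+5 = 14 bp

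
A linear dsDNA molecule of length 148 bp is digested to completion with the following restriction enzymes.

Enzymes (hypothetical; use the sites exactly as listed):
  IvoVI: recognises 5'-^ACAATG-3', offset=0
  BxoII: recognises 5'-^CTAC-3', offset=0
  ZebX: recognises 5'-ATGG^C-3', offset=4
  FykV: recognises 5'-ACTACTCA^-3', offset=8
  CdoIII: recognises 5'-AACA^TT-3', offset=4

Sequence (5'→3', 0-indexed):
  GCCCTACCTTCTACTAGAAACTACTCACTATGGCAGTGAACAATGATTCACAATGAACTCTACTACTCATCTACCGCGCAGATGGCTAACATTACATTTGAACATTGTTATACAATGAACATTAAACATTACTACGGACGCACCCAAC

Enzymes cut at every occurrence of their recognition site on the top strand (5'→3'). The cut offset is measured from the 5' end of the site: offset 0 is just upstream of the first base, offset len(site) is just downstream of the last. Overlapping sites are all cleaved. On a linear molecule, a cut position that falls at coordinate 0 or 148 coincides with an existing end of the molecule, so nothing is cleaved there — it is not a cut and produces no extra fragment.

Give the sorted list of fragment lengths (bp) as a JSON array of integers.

[1,3,3,3,6,6,6,7,7,7,7,7,10,10,10,10,13,15,17]

Site scan:
  IvoVI (ACAATG, off=0): starts [39, 49, 111] → cuts [39, 49, 111]
  BxoII (CTAC, off=0): starts [3, 10, 20, 59, 62, 70, 131] → cuts [3, 10, 20, 59, 62, 70, 131]
  ZebX (ATGGC, off=4): starts [29, 81] → cuts [33, 85]
  FykV (ACTACTCA, off=8): starts [19, 61] → cuts [27, 69]
  CdoIII (AACATT, off=4): starts [87, 100, 117, 124] → cuts [91, 104, 121, 128]

Pooled cuts: [3, 10, 20, 27, 33, 39, 49, 59, 62, 69, 70, 85, 91, 104, 111, 121, 128, 131]

Fragments:
  [0,3): 3 bp
  [3,10): 7 bp
  [10,20): 10 bp
  [20,27): 7 bp
  [27,33): 6 bp
  [33,39): 6 bp
  [39,49): 10 bp
  [49,59): 10 bp
  [59,62): 3 bp
  [62,69): 7 bp
  [69,70): 1 bp
  [70,85): 15 bp
  [85,91): 6 bp
  [91,104): 13 bp
  [104,111): 7 bp
  [111,121): 10 bp
  [121,128): 7 bp
  [128,131): 3 bp
  [131,148): 17 bp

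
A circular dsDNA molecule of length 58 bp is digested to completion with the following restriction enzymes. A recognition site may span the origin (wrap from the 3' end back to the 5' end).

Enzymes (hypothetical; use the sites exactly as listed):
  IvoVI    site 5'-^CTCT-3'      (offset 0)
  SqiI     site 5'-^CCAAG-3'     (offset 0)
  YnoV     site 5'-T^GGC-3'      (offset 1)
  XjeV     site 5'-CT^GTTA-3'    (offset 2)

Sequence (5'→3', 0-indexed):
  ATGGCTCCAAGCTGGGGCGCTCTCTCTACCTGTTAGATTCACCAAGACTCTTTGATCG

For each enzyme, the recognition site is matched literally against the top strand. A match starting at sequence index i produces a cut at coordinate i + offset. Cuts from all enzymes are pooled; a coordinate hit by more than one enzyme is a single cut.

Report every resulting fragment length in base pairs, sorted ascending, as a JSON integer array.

Scan for sites:
  IvoVI (CTCT, off=0): starts [19, 21, 23, 47] → cuts [19, 21, 23, 47]
  SqiI (CCAAG, off=0): starts [6, 41] → cuts [6, 41]
  YnoV (TGGC, off=1): starts [1] → cuts [2]
  XjeV (CTGTTA, off=2): starts [29] → cuts [31]

Pooled cuts: [2, 6, 19, 21, 23, 31, 41, 47]

Fragments:
  2→6: 4 bp
  6→19: 13 bp
  19→21: 2 bp
  21→23: 2 bp
  23→31: 8 bp
  31→41: 10 bp
  41→47: 6 bp
  47→2 (wrap): 58-47+2 = 13 bp

[2,2,4,6,8,10,13,13]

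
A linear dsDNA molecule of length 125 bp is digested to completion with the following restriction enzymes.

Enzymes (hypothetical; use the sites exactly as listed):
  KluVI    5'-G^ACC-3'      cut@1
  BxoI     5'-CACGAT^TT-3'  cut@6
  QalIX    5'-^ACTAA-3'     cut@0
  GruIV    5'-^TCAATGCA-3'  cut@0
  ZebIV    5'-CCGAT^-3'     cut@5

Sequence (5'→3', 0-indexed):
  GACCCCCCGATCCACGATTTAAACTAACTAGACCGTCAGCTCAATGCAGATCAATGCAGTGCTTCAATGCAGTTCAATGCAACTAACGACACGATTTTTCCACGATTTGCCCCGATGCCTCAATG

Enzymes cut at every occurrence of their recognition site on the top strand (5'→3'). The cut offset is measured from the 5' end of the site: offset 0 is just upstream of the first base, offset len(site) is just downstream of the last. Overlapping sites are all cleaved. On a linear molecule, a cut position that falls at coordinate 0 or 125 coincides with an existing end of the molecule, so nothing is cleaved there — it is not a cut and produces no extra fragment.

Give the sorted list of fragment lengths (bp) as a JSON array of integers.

[1,4,7,8,9,9,9,10,10,10,10,11,13,14]

Site scan:
  KluVI GACC/1: at [0, 30] ⇒ [1, 31]
  BxoI CACGATTT/6: at [12, 89, 100] ⇒ [18, 95, 106]
  QalIX ACTAA/0: at [22, 81] ⇒ [22, 81]
  GruIV TCAATGCA/0: at [40, 50, 63, 73] ⇒ [40, 50, 63, 73]
  ZebIV CCGAT/5: at [6, 111] ⇒ [11, 116]

All cut coordinates (distinct, sorted): [1, 11, 18, 22, 31, 40, 50, 63, 73, 81, 95, 106, 116]

Fragment lengths:
  [0,1): 1 bp
  [1,11): 10 bp
  [11,18): 7 bp
  [18,22): 4 bp
  [22,31): 9 bp
  [31,40): 9 bp
  [40,50): 10 bp
  [50,63): 13 bp
  [63,73): 10 bp
  [73,81): 8 bp
  [81,95): 14 bp
  [95,106): 11 bp
  [106,116): 10 bp
  [116,125): 9 bp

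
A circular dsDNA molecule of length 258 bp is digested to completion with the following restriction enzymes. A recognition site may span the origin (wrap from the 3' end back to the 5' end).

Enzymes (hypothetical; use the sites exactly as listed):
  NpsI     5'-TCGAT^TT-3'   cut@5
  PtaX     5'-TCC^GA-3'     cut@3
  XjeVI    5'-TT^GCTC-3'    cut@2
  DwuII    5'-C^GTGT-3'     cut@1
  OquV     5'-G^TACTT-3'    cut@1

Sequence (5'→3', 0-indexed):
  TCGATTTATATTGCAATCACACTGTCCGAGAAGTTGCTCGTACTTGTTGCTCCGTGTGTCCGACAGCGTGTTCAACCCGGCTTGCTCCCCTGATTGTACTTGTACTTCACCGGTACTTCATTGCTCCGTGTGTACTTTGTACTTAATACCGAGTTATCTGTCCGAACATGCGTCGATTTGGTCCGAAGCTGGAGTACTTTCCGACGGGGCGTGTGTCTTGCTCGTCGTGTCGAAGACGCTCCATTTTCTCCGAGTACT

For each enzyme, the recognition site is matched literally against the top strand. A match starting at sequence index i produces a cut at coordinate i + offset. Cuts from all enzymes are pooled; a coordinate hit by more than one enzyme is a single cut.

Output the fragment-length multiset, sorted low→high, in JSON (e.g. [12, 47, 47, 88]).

[3,5,5,5,5,6,6,7,7,7,8,8,8,8,8,9,9,9,10,11,13,14,16,22,24,25]

Scan for sites:
  NpsI (TCGATTT, off=5): starts [0, 172] → cuts [5, 177]
  PtaX (TCCGA, off=3): starts [24, 58, 160, 181, 199, 248] → cuts [27, 61, 163, 184, 202, 251]
  XjeVI (TTGCTC, off=2): starts [33, 46, 81, 120, 217] → cuts [35, 48, 83, 122, 219]
  DwuII (CGTGT, off=1): starts [52, 66, 126, 209, 225] → cuts [53, 67, 127, 210, 226]
  OquV (GTACTT, off=1): starts [39, 95, 101, 112, 131, 138, 193, 253] → cuts [40, 96, 102, 113, 132, 139, 194, 254]

All cut coordinates (distinct, sorted): [5, 27, 35, 40, 48, 53, 61, 67, 83, 96, 102, 113, 122, 127, 132, 139, 163, 177, 184, 194, 202, 210, 219, 226, 251, 254]

Fragments:
  5→27: 22 bp
  27→35: 8 bp
  35→40: 5 bp
  40→48: 8 bp
  48→53: 5 bp
  53→61: 8 bp
  61→67: 6 bp
  67→83: 16 bp
  83→96: 13 bp
  96→102: 6 bp
  102→113: 11 bp
  113→122: 9 bp
  122→127: 5 bp
  127→132: 5 bp
  132→139: 7 bp
  139→163: 24 bp
  163→177: 14 bp
  177→184: 7 bp
  184→194: 10 bp
  194→202: 8 bp
  202→210: 8 bp
  210→219: 9 bp
  219→226: 7 bp
  226→251: 25 bp
  251→254: 3 bp
  254→5 (wrap): 258-254+5 = 9 bp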